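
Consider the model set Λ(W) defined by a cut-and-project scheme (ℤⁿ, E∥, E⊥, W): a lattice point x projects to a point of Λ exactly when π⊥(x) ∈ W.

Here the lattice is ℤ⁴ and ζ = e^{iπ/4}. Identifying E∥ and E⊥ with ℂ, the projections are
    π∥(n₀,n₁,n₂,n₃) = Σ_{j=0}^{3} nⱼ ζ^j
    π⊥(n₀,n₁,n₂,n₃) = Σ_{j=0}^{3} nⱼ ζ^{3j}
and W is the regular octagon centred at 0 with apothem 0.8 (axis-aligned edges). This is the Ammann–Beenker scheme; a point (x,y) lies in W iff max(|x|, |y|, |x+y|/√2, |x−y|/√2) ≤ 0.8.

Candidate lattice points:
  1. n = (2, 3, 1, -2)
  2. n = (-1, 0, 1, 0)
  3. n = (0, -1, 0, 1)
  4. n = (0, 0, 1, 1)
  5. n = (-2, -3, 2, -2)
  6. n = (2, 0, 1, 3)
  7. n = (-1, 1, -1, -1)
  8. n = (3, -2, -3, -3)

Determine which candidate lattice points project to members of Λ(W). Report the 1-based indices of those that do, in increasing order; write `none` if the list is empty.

Internal map: ζ^{3j} for j=0..3 gives (1,0), (−√2/2,√2/2), (0,−1), (√2/2,√2/2).
candidate 1: n = (2, 3, 1, -2) → π⊥ ≈ (-1.5355, -0.2929); max(|x|,|y|,|x±y|/√2) = 1.5355 > 0.8 ⇒ ∉ W
candidate 2: n = (-1, 0, 1, 0) → π⊥ ≈ (-1.0000, -1.0000); max(|x|,|y|,|x±y|/√2) = 1.4142 > 0.8 ⇒ ∉ W
candidate 3: n = (0, -1, 0, 1) → π⊥ ≈ (+1.4142, +0.0000); max(|x|,|y|,|x±y|/√2) = 1.4142 > 0.8 ⇒ ∉ W
candidate 4: n = (0, 0, 1, 1) → π⊥ ≈ (+0.7071, -0.2929); max(|x|,|y|,|x±y|/√2) = 0.7071 ≤ 0.8 ⇒ ∈ W
candidate 5: n = (-2, -3, 2, -2) → π⊥ ≈ (-1.2929, -5.5355); max(|x|,|y|,|x±y|/√2) = 5.5355 > 0.8 ⇒ ∉ W
candidate 6: n = (2, 0, 1, 3) → π⊥ ≈ (+4.1213, +1.1213); max(|x|,|y|,|x±y|/√2) = 4.1213 > 0.8 ⇒ ∉ W
candidate 7: n = (-1, 1, -1, -1) → π⊥ ≈ (-2.4142, +1.0000); max(|x|,|y|,|x±y|/√2) = 2.4142 > 0.8 ⇒ ∉ W
candidate 8: n = (3, -2, -3, -3) → π⊥ ≈ (+2.2929, -0.5355); max(|x|,|y|,|x±y|/√2) = 2.2929 > 0.8 ⇒ ∉ W

4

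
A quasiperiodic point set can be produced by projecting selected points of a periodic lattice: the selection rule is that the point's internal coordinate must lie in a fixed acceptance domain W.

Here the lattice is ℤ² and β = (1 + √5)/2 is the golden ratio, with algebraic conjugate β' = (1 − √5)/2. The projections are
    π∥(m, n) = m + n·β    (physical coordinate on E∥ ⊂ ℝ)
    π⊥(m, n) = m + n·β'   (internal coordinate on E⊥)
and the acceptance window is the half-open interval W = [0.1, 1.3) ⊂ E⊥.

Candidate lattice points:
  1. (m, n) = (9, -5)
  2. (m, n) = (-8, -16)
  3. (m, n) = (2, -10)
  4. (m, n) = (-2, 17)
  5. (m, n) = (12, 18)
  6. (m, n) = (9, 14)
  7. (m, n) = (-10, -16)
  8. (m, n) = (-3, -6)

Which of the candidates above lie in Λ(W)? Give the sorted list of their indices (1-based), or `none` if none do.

β' = (1−√5)/2 ≈ -0.61803.
#1 (9,-5): internal coord 9 + (-5)·β' = +12.09017; +12.09017 ∉ [0.1, 1.3) → out
#2 (-8,-16): internal coord -8 + (-16)·β' = +1.88854; +1.88854 ∉ [0.1, 1.3) → out
#3 (2,-10): internal coord 2 + (-10)·β' = +8.18034; +8.18034 ∉ [0.1, 1.3) → out
#4 (-2,17): internal coord -2 + (17)·β' = -12.50658; -12.50658 ∉ [0.1, 1.3) → out
#5 (12,18): internal coord 12 + (18)·β' = +0.87539; +0.87539 ∈ [0.1, 1.3) → IN Λ
#6 (9,14): internal coord 9 + (14)·β' = +0.34752; +0.34752 ∈ [0.1, 1.3) → IN Λ
#7 (-10,-16): internal coord -10 + (-16)·β' = -0.11146; -0.11146 ∉ [0.1, 1.3) → out
#8 (-3,-6): internal coord -3 + (-6)·β' = +0.70820; +0.70820 ∈ [0.1, 1.3) → IN Λ

5, 6, 8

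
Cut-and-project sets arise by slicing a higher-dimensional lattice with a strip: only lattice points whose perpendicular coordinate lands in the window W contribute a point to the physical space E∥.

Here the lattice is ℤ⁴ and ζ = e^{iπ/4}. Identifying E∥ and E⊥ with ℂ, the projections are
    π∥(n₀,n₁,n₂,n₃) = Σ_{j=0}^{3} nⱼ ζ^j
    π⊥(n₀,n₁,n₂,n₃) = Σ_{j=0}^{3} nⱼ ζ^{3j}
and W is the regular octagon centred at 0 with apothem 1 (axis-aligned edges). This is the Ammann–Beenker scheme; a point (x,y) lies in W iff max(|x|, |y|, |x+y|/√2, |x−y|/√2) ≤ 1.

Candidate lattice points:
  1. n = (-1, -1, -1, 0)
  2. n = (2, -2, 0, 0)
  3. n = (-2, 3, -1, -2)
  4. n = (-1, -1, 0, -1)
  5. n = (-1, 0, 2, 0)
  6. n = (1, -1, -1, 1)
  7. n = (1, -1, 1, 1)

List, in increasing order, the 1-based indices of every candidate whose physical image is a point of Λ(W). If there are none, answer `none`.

1

With ζ = e^{iπ/4} the internal vectors are ζ^0,ζ^3,ζ^6,ζ^9.
candidate 1: n = (-1, -1, -1, 0) → π⊥ ≈ (-0.2929, +0.2929); max(|x|,|y|,|x±y|/√2) = 0.4142 ≤ 1 ⇒ ∈ W
candidate 2: n = (2, -2, 0, 0) → π⊥ ≈ (+3.4142, -1.4142); max(|x|,|y|,|x±y|/√2) = 3.4142 > 1 ⇒ ∉ W
candidate 3: n = (-2, 3, -1, -2) → π⊥ ≈ (-5.5355, +1.7071); max(|x|,|y|,|x±y|/√2) = 5.5355 > 1 ⇒ ∉ W
candidate 4: n = (-1, -1, 0, -1) → π⊥ ≈ (-1.0000, -1.4142); max(|x|,|y|,|x±y|/√2) = 1.7071 > 1 ⇒ ∉ W
candidate 5: n = (-1, 0, 2, 0) → π⊥ ≈ (-1.0000, -2.0000); max(|x|,|y|,|x±y|/√2) = 2.1213 > 1 ⇒ ∉ W
candidate 6: n = (1, -1, -1, 1) → π⊥ ≈ (+2.4142, +1.0000); max(|x|,|y|,|x±y|/√2) = 2.4142 > 1 ⇒ ∉ W
candidate 7: n = (1, -1, 1, 1) → π⊥ ≈ (+2.4142, -1.0000); max(|x|,|y|,|x±y|/√2) = 2.4142 > 1 ⇒ ∉ W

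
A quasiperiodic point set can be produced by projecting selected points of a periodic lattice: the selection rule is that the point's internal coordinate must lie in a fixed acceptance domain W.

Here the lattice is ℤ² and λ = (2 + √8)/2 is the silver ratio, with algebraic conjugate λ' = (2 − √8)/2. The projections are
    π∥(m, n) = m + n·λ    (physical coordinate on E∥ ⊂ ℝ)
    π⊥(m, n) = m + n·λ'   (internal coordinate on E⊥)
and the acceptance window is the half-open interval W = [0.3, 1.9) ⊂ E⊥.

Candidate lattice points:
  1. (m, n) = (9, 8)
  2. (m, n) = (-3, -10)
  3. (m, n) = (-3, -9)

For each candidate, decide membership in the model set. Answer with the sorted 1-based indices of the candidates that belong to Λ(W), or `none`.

2, 3

λ' = (2−√8)/2 ≈ -0.414214.
candidate 1: (m,n)=(9,8) → π∥ = 9+8·λ ≈ 28.313708, π⊥ = 9+8·λ' ≈ 5.686292 ∉ [0.3, 1.9) ⇒ out
candidate 2: (m,n)=(-3,-10) → π∥ = -3-10·λ ≈ -27.142136, π⊥ = -3-10·λ' ≈ 1.142136 ∈ [0.3, 1.9) ⇒ IN Λ
candidate 3: (m,n)=(-3,-9) → π∥ = -3-9·λ ≈ -24.727922, π⊥ = -3-9·λ' ≈ 0.727922 ∈ [0.3, 1.9) ⇒ IN Λ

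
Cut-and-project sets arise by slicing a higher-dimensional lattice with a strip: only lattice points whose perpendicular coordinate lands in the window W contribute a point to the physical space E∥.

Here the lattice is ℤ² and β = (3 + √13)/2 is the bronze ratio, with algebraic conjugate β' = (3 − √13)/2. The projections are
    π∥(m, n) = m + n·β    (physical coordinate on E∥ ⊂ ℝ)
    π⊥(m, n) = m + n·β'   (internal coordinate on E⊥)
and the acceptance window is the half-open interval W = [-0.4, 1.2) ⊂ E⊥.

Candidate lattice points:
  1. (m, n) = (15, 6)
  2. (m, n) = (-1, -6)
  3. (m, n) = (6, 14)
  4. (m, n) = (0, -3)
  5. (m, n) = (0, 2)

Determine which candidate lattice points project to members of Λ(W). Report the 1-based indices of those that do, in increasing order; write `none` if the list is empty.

Numerically β ≈ 3.3028 and β' = −1/β ≈ -0.3028.
candidate 1: (m,n)=(15,6) → π∥ = 15+6·β ≈ 34.8167, π⊥ = 15+6·β' ≈ 13.1833 ∉ [-0.4, 1.2) ⇒ out
candidate 2: (m,n)=(-1,-6) → π∥ = -1-6·β ≈ -20.8167, π⊥ = -1-6·β' ≈ 0.8167 ∈ [-0.4, 1.2) ⇒ IN Λ
candidate 3: (m,n)=(6,14) → π∥ = 6+14·β ≈ 52.2389, π⊥ = 6+14·β' ≈ 1.7611 ∉ [-0.4, 1.2) ⇒ out
candidate 4: (m,n)=(0,-3) → π∥ = 0-3·β ≈ -9.9083, π⊥ = 0-3·β' ≈ 0.9083 ∈ [-0.4, 1.2) ⇒ IN Λ
candidate 5: (m,n)=(0,2) → π∥ = 0+2·β ≈ 6.6056, π⊥ = 0+2·β' ≈ -0.6056 ∉ [-0.4, 1.2) ⇒ out

2, 4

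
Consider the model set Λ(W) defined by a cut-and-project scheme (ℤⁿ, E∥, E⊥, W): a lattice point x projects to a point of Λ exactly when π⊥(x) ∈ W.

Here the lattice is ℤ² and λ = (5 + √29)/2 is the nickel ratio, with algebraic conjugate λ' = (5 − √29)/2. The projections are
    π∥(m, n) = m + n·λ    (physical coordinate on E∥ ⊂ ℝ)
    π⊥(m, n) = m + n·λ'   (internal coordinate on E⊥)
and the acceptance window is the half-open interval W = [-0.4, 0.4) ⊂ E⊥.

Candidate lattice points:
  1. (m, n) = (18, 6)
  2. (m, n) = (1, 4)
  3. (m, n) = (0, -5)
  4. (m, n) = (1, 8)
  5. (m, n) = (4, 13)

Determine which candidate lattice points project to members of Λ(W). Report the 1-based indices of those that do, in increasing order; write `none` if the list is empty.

2

Numerically λ ≈ 5.1926 and λ' = −1/λ ≈ -0.1926.
[1] lift (18,6): star map gives 16.8445; window check -0.4 ≤ 16.8445 < 0.4 is false → out
[2] lift (1,4): star map gives 0.2297; window check -0.4 ≤ 0.2297 < 0.4 is true → IN Λ
[3] lift (0,-5): star map gives 0.9629; window check -0.4 ≤ 0.9629 < 0.4 is false → out
[4] lift (1,8): star map gives -0.5407; window check -0.4 ≤ -0.5407 < 0.4 is false → out
[5] lift (4,13): star map gives 1.4964; window check -0.4 ≤ 1.4964 < 0.4 is false → out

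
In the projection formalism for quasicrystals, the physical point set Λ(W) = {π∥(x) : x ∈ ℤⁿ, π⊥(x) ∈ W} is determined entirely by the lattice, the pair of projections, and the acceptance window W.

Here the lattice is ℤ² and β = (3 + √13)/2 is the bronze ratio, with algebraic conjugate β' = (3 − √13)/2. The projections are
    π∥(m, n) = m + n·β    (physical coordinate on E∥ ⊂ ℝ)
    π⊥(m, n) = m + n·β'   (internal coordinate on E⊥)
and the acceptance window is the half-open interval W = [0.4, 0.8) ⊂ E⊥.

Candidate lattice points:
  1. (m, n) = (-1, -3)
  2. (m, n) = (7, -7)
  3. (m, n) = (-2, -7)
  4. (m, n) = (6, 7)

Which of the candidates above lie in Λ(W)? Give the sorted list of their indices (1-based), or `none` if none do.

Numerically β ≈ 3.30278 and β' = −1/β ≈ -0.30278.
[1] lift (-1,-3): star map gives -0.09167; window check 0.4 ≤ -0.09167 < 0.8 is false → out
[2] lift (7,-7): star map gives 9.11943; window check 0.4 ≤ 9.11943 < 0.8 is false → out
[3] lift (-2,-7): star map gives 0.11943; window check 0.4 ≤ 0.11943 < 0.8 is false → out
[4] lift (6,7): star map gives 3.88057; window check 0.4 ≤ 3.88057 < 0.8 is false → out

none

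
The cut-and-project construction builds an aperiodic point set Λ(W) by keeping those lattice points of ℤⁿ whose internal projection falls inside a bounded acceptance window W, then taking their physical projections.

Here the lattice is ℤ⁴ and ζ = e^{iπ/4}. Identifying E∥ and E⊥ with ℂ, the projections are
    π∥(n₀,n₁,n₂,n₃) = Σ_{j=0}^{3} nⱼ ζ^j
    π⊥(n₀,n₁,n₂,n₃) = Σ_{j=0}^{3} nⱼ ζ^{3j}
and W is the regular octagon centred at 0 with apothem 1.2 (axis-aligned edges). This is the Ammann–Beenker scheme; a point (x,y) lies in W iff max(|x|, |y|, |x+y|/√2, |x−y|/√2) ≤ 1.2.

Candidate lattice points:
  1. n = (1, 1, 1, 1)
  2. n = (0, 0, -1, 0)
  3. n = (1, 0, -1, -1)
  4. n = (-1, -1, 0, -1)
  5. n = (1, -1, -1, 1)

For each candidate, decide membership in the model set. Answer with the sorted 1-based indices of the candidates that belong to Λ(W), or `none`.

π⊥(n) = n₀ + n₁ζ³ + n₂ζ⁶ + n₃ζ⁹ where ζ = e^{iπ/4}.
candidate 1: n = (1, 1, 1, 1) → π⊥ ≈ (+1.0000, +0.4142); max(|x|,|y|,|x±y|/√2) = 1.0000 ≤ 1.2 ⇒ ∈ W
candidate 2: n = (0, 0, -1, 0) → π⊥ ≈ (+0.0000, +1.0000); max(|x|,|y|,|x±y|/√2) = 1.0000 ≤ 1.2 ⇒ ∈ W
candidate 3: n = (1, 0, -1, -1) → π⊥ ≈ (+0.2929, +0.2929); max(|x|,|y|,|x±y|/√2) = 0.4142 ≤ 1.2 ⇒ ∈ W
candidate 4: n = (-1, -1, 0, -1) → π⊥ ≈ (-1.0000, -1.4142); max(|x|,|y|,|x±y|/√2) = 1.7071 > 1.2 ⇒ ∉ W
candidate 5: n = (1, -1, -1, 1) → π⊥ ≈ (+2.4142, +1.0000); max(|x|,|y|,|x±y|/√2) = 2.4142 > 1.2 ⇒ ∉ W

1, 2, 3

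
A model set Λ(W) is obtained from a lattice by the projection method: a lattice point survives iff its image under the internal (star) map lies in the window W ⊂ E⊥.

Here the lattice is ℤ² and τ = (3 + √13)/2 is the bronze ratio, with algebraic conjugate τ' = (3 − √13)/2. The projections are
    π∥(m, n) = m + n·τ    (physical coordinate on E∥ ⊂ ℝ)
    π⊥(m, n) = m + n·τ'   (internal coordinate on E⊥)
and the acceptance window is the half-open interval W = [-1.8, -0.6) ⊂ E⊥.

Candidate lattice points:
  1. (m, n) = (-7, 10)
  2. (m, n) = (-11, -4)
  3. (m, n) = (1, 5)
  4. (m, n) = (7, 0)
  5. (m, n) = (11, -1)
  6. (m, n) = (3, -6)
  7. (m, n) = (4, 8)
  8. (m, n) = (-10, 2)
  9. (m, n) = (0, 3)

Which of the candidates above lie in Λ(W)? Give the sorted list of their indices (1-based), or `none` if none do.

9

Numerically τ ≈ 3.3028 and τ' = −1/τ ≈ -0.3028.
#1 (-7,10): internal coord -7 + (10)·τ' = -10.0278; -10.0278 ∉ [-1.8, -0.6) → out
#2 (-11,-4): internal coord -11 + (-4)·τ' = -9.7889; -9.7889 ∉ [-1.8, -0.6) → out
#3 (1,5): internal coord 1 + (5)·τ' = -0.5139; -0.5139 ∉ [-1.8, -0.6) → out
#4 (7,0): internal coord 7 + (0)·τ' = +7.0000; +7.0000 ∉ [-1.8, -0.6) → out
#5 (11,-1): internal coord 11 + (-1)·τ' = +11.3028; +11.3028 ∉ [-1.8, -0.6) → out
#6 (3,-6): internal coord 3 + (-6)·τ' = +4.8167; +4.8167 ∉ [-1.8, -0.6) → out
#7 (4,8): internal coord 4 + (8)·τ' = +1.5778; +1.5778 ∉ [-1.8, -0.6) → out
#8 (-10,2): internal coord -10 + (2)·τ' = -10.6056; -10.6056 ∉ [-1.8, -0.6) → out
#9 (0,3): internal coord 0 + (3)·τ' = -0.9083; -0.9083 ∈ [-1.8, -0.6) → IN Λ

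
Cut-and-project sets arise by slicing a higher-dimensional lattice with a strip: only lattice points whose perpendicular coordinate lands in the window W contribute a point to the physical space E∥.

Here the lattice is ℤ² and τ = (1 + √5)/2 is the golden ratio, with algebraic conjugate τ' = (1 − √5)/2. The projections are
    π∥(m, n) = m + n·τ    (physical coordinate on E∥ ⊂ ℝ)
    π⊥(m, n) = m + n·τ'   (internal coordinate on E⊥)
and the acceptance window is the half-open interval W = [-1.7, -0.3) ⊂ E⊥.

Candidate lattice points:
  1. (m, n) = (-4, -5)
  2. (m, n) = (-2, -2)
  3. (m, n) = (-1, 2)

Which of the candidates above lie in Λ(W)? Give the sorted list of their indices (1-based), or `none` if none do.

1, 2

Compute τ' = (1−√5)/2 = -0.618034, so π⊥(m,n) = m -0.618034·n.
candidate 1: (m,n)=(-4,-5) → π∥ = -4-5·τ ≈ -12.090170, π⊥ = -4-5·τ' ≈ -0.909830 ∈ [-1.7, -0.3) ⇒ IN Λ
candidate 2: (m,n)=(-2,-2) → π∥ = -2-2·τ ≈ -5.236068, π⊥ = -2-2·τ' ≈ -0.763932 ∈ [-1.7, -0.3) ⇒ IN Λ
candidate 3: (m,n)=(-1,2) → π∥ = -1+2·τ ≈ 2.236068, π⊥ = -1+2·τ' ≈ -2.236068 ∉ [-1.7, -0.3) ⇒ out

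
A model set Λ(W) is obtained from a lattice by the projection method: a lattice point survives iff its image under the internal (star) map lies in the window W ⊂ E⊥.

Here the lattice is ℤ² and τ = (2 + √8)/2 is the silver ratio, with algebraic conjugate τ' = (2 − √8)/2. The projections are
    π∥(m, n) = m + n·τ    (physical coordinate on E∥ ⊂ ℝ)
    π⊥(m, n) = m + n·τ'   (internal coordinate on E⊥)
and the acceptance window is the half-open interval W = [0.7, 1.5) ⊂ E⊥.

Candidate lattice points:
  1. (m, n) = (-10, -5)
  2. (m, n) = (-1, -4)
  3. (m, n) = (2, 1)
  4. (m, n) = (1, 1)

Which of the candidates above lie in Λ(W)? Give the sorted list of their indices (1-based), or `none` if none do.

none

τ' = (2−√8)/2 ≈ -0.41421.
[1] lift (-10,-5): star map gives -7.92893; window check 0.7 ≤ -7.92893 < 1.5 is false → out
[2] lift (-1,-4): star map gives 0.65685; window check 0.7 ≤ 0.65685 < 1.5 is false → out
[3] lift (2,1): star map gives 1.58579; window check 0.7 ≤ 1.58579 < 1.5 is false → out
[4] lift (1,1): star map gives 0.58579; window check 0.7 ≤ 0.58579 < 1.5 is false → out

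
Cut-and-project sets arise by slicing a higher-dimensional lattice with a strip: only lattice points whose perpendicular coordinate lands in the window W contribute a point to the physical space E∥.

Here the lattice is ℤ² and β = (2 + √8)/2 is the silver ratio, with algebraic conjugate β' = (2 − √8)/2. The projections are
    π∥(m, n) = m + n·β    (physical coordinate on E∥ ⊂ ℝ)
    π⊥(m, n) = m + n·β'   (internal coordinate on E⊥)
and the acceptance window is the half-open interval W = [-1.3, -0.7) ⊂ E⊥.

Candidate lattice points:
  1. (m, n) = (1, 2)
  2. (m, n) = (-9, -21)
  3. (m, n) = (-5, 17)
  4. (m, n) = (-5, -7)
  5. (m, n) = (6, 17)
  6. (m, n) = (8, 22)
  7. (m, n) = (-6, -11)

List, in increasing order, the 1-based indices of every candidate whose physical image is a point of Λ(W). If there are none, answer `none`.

β' = (2−√8)/2 ≈ -0.414214.
candidate 1: (m,n)=(1,2) → π∥ = 1+2·β ≈ 5.828427, π⊥ = 1+2·β' ≈ 0.171573 ∉ [-1.3, -0.7) ⇒ out
candidate 2: (m,n)=(-9,-21) → π∥ = -9-21·β ≈ -59.698485, π⊥ = -9-21·β' ≈ -0.301515 ∉ [-1.3, -0.7) ⇒ out
candidate 3: (m,n)=(-5,17) → π∥ = -5+17·β ≈ 36.041631, π⊥ = -5+17·β' ≈ -12.041631 ∉ [-1.3, -0.7) ⇒ out
candidate 4: (m,n)=(-5,-7) → π∥ = -5-7·β ≈ -21.899495, π⊥ = -5-7·β' ≈ -2.100505 ∉ [-1.3, -0.7) ⇒ out
candidate 5: (m,n)=(6,17) → π∥ = 6+17·β ≈ 47.041631, π⊥ = 6+17·β' ≈ -1.041631 ∈ [-1.3, -0.7) ⇒ IN Λ
candidate 6: (m,n)=(8,22) → π∥ = 8+22·β ≈ 61.112698, π⊥ = 8+22·β' ≈ -1.112698 ∈ [-1.3, -0.7) ⇒ IN Λ
candidate 7: (m,n)=(-6,-11) → π∥ = -6-11·β ≈ -32.556349, π⊥ = -6-11·β' ≈ -1.443651 ∉ [-1.3, -0.7) ⇒ out

5, 6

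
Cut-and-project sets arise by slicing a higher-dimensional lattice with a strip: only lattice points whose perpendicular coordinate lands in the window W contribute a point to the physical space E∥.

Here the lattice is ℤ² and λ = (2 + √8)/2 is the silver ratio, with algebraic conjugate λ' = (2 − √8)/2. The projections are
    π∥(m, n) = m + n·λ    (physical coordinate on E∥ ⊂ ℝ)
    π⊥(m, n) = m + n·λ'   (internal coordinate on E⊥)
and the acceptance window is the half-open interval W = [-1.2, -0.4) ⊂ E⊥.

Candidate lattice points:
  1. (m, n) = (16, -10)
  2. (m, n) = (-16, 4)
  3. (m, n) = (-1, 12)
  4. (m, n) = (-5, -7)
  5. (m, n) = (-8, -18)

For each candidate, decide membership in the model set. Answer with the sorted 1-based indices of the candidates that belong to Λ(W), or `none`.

5

Numerically λ ≈ 2.414214 and λ' = −1/λ ≈ -0.414214.
[1] lift (16,-10): star map gives 20.142136; window check -1.2 ≤ 20.142136 < -0.4 is false → out
[2] lift (-16,4): star map gives -17.656854; window check -1.2 ≤ -17.656854 < -0.4 is false → out
[3] lift (-1,12): star map gives -5.970563; window check -1.2 ≤ -5.970563 < -0.4 is false → out
[4] lift (-5,-7): star map gives -2.100505; window check -1.2 ≤ -2.100505 < -0.4 is false → out
[5] lift (-8,-18): star map gives -0.544156; window check -1.2 ≤ -0.544156 < -0.4 is true → IN Λ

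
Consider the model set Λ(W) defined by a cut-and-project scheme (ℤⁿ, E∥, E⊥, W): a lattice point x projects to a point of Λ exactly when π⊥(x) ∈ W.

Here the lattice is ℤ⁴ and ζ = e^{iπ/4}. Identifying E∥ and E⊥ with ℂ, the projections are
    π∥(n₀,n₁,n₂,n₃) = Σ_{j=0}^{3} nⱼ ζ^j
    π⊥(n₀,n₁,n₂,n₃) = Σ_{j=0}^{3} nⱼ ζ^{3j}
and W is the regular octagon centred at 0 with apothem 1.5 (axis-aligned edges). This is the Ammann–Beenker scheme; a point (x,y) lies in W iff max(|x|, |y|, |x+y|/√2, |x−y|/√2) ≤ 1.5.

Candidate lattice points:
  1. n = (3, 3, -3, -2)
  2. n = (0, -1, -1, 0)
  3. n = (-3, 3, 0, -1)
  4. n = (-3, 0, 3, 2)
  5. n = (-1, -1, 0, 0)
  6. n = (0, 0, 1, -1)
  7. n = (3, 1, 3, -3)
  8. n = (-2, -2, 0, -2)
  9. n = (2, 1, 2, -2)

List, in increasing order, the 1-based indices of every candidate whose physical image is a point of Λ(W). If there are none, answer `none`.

2, 5

π⊥(n) = n₀ + n₁ζ³ + n₂ζ⁶ + n₃ζ⁹ where ζ = e^{iπ/4}.
candidate 1: n = (3, 3, -3, -2) → π⊥ ≈ (-0.53553, +3.70711); max(|x|,|y|,|x±y|/√2) = 3.70711 > 1.5 ⇒ ∉ W
candidate 2: n = (0, -1, -1, 0) → π⊥ ≈ (+0.70711, +0.29289); max(|x|,|y|,|x±y|/√2) = 0.70711 ≤ 1.5 ⇒ ∈ W
candidate 3: n = (-3, 3, 0, -1) → π⊥ ≈ (-5.82843, +1.41421); max(|x|,|y|,|x±y|/√2) = 5.82843 > 1.5 ⇒ ∉ W
candidate 4: n = (-3, 0, 3, 2) → π⊥ ≈ (-1.58579, -1.58579); max(|x|,|y|,|x±y|/√2) = 2.24264 > 1.5 ⇒ ∉ W
candidate 5: n = (-1, -1, 0, 0) → π⊥ ≈ (-0.29289, -0.70711); max(|x|,|y|,|x±y|/√2) = 0.70711 ≤ 1.5 ⇒ ∈ W
candidate 6: n = (0, 0, 1, -1) → π⊥ ≈ (-0.70711, -1.70711); max(|x|,|y|,|x±y|/√2) = 1.70711 > 1.5 ⇒ ∉ W
candidate 7: n = (3, 1, 3, -3) → π⊥ ≈ (+0.17157, -4.41421); max(|x|,|y|,|x±y|/√2) = 4.41421 > 1.5 ⇒ ∉ W
candidate 8: n = (-2, -2, 0, -2) → π⊥ ≈ (-2.00000, -2.82843); max(|x|,|y|,|x±y|/√2) = 3.41421 > 1.5 ⇒ ∉ W
candidate 9: n = (2, 1, 2, -2) → π⊥ ≈ (-0.12132, -2.70711); max(|x|,|y|,|x±y|/√2) = 2.70711 > 1.5 ⇒ ∉ W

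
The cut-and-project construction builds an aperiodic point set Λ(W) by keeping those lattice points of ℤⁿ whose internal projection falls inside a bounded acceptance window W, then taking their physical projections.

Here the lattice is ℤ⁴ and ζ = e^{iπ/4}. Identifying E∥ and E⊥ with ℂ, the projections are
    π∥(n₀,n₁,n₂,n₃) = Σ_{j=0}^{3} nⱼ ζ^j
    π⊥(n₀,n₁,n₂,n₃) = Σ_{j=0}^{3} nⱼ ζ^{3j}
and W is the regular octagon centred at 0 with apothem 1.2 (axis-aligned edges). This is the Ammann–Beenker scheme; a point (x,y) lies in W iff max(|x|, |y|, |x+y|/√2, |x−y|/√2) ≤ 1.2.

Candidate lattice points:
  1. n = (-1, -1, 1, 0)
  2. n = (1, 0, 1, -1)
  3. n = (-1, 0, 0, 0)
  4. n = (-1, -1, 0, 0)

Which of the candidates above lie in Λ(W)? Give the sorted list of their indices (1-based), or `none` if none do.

Internal map: ζ^{3j} for j=0..3 gives (1,0), (−√2/2,√2/2), (0,−1), (√2/2,√2/2).
candidate 1: n = (-1, -1, 1, 0) → π⊥ ≈ (-0.2929, -1.7071); max(|x|,|y|,|x±y|/√2) = 1.7071 > 1.2 ⇒ ∉ W
candidate 2: n = (1, 0, 1, -1) → π⊥ ≈ (+0.2929, -1.7071); max(|x|,|y|,|x±y|/√2) = 1.7071 > 1.2 ⇒ ∉ W
candidate 3: n = (-1, 0, 0, 0) → π⊥ ≈ (-1.0000, +0.0000); max(|x|,|y|,|x±y|/√2) = 1.0000 ≤ 1.2 ⇒ ∈ W
candidate 4: n = (-1, -1, 0, 0) → π⊥ ≈ (-0.2929, -0.7071); max(|x|,|y|,|x±y|/√2) = 0.7071 ≤ 1.2 ⇒ ∈ W

3, 4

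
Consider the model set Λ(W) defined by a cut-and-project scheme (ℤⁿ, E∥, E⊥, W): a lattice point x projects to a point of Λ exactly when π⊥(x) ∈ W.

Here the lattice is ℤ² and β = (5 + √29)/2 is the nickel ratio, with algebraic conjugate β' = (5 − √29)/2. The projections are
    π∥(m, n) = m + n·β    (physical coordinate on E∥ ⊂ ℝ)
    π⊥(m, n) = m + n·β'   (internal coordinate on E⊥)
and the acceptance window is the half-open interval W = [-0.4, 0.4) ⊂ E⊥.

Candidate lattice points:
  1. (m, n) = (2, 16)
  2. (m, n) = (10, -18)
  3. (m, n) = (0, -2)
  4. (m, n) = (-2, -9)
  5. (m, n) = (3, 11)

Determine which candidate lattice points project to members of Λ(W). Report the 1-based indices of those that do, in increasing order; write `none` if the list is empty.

β' = (5−√29)/2 ≈ -0.192582.
candidate 1: (m,n)=(2,16) → π∥ = 2+16·β ≈ 85.081318, π⊥ = 2+16·β' ≈ -1.081318 ∉ [-0.4, 0.4) ⇒ out
candidate 2: (m,n)=(10,-18) → π∥ = 10-18·β ≈ -83.466483, π⊥ = 10-18·β' ≈ 13.466483 ∉ [-0.4, 0.4) ⇒ out
candidate 3: (m,n)=(0,-2) → π∥ = 0-2·β ≈ -10.385165, π⊥ = 0-2·β' ≈ 0.385165 ∈ [-0.4, 0.4) ⇒ IN Λ
candidate 4: (m,n)=(-2,-9) → π∥ = -2-9·β ≈ -48.733242, π⊥ = -2-9·β' ≈ -0.266758 ∈ [-0.4, 0.4) ⇒ IN Λ
candidate 5: (m,n)=(3,11) → π∥ = 3+11·β ≈ 60.118406, π⊥ = 3+11·β' ≈ 0.881594 ∉ [-0.4, 0.4) ⇒ out

3, 4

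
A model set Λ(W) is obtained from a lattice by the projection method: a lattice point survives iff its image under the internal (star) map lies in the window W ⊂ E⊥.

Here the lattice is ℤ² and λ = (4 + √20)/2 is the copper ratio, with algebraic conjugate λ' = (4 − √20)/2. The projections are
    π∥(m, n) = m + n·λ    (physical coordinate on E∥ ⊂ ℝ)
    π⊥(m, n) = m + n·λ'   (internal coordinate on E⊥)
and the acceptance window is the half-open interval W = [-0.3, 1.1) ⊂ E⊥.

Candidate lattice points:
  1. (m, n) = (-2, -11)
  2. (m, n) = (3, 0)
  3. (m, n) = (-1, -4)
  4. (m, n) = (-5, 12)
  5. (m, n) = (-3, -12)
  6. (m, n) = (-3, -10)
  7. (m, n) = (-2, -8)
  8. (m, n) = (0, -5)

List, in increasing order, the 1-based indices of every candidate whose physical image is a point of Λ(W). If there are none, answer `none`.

Compute λ' = (4−√20)/2 = -0.2361, so π⊥(m,n) = m -0.2361·n.
[1] lift (-2,-11): star map gives 0.5967; window check -0.3 ≤ 0.5967 < 1.1 is true → IN Λ
[2] lift (3,0): star map gives 3.0000; window check -0.3 ≤ 3.0000 < 1.1 is false → out
[3] lift (-1,-4): star map gives -0.0557; window check -0.3 ≤ -0.0557 < 1.1 is true → IN Λ
[4] lift (-5,12): star map gives -7.8328; window check -0.3 ≤ -7.8328 < 1.1 is false → out
[5] lift (-3,-12): star map gives -0.1672; window check -0.3 ≤ -0.1672 < 1.1 is true → IN Λ
[6] lift (-3,-10): star map gives -0.6393; window check -0.3 ≤ -0.6393 < 1.1 is false → out
[7] lift (-2,-8): star map gives -0.1115; window check -0.3 ≤ -0.1115 < 1.1 is true → IN Λ
[8] lift (0,-5): star map gives 1.1803; window check -0.3 ≤ 1.1803 < 1.1 is false → out

1, 3, 5, 7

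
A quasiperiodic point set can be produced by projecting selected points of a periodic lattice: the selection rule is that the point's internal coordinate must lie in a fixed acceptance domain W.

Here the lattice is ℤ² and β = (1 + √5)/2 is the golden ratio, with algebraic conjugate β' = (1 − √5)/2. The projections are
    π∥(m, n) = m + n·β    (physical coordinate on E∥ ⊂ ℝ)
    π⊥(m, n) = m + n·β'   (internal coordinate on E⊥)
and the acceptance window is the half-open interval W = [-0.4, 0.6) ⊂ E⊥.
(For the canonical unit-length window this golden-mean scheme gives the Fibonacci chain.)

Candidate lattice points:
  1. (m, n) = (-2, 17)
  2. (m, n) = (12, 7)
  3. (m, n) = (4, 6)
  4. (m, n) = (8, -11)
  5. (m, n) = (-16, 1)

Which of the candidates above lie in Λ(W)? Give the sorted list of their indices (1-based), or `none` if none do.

3

Compute β' = (1−√5)/2 = -0.61803, so π⊥(m,n) = m -0.61803·n.
[1] lift (-2,17): star map gives -12.50658; window check -0.4 ≤ -12.50658 < 0.6 is false → out
[2] lift (12,7): star map gives 7.67376; window check -0.4 ≤ 7.67376 < 0.6 is false → out
[3] lift (4,6): star map gives 0.29180; window check -0.4 ≤ 0.29180 < 0.6 is true → IN Λ
[4] lift (8,-11): star map gives 14.79837; window check -0.4 ≤ 14.79837 < 0.6 is false → out
[5] lift (-16,1): star map gives -16.61803; window check -0.4 ≤ -16.61803 < 0.6 is false → out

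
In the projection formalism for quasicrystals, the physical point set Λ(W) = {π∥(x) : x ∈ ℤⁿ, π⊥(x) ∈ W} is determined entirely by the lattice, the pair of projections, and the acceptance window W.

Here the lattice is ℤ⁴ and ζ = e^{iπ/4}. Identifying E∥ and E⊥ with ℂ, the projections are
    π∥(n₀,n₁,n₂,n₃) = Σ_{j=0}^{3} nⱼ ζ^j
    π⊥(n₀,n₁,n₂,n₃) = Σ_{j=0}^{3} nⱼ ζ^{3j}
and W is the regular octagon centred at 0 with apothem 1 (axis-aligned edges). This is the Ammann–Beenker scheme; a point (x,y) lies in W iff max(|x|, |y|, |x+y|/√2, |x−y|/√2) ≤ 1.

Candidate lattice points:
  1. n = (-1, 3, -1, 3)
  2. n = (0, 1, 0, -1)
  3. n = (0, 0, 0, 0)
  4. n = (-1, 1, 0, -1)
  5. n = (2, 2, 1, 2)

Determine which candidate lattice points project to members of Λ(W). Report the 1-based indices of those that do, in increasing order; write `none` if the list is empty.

3

With ζ = e^{iπ/4} the internal vectors are ζ^0,ζ^3,ζ^6,ζ^9.
#1 (-1, 3, -1, 3): internal (-1.00000, 5.24264); octagon support 5.24264 vs apothem 1 → ∉ W
#2 (0, 1, 0, -1): internal (-1.41421, 0.00000); octagon support 1.41421 vs apothem 1 → ∉ W
#3 (0, 0, 0, 0): internal (0.00000, 0.00000); octagon support 0.00000 vs apothem 1 → ∈ W
#4 (-1, 1, 0, -1): internal (-2.41421, 0.00000); octagon support 2.41421 vs apothem 1 → ∉ W
#5 (2, 2, 1, 2): internal (2.00000, 1.82843); octagon support 2.70711 vs apothem 1 → ∉ W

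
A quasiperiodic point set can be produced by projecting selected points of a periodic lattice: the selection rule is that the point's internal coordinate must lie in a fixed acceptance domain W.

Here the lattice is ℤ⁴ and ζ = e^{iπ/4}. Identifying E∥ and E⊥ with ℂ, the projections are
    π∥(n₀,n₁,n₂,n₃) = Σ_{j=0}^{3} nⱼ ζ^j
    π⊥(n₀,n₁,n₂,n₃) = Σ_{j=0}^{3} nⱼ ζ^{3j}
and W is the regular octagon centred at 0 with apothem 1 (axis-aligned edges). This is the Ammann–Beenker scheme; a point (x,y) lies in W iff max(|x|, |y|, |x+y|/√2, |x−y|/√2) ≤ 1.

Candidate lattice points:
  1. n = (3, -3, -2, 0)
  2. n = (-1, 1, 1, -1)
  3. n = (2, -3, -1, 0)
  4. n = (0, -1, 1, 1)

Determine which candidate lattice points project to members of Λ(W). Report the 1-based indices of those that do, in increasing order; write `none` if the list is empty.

none

π⊥(n) = n₀ + n₁ζ³ + n₂ζ⁶ + n₃ζ⁹ where ζ = e^{iπ/4}.
candidate 1: n = (3, -3, -2, 0) → π⊥ ≈ (+5.121320, -0.121320); max(|x|,|y|,|x±y|/√2) = 5.121320 > 1 ⇒ ∉ W
candidate 2: n = (-1, 1, 1, -1) → π⊥ ≈ (-2.414214, -1.000000); max(|x|,|y|,|x±y|/√2) = 2.414214 > 1 ⇒ ∉ W
candidate 3: n = (2, -3, -1, 0) → π⊥ ≈ (+4.121320, -1.121320); max(|x|,|y|,|x±y|/√2) = 4.121320 > 1 ⇒ ∉ W
candidate 4: n = (0, -1, 1, 1) → π⊥ ≈ (+1.414214, -1.000000); max(|x|,|y|,|x±y|/√2) = 1.707107 > 1 ⇒ ∉ W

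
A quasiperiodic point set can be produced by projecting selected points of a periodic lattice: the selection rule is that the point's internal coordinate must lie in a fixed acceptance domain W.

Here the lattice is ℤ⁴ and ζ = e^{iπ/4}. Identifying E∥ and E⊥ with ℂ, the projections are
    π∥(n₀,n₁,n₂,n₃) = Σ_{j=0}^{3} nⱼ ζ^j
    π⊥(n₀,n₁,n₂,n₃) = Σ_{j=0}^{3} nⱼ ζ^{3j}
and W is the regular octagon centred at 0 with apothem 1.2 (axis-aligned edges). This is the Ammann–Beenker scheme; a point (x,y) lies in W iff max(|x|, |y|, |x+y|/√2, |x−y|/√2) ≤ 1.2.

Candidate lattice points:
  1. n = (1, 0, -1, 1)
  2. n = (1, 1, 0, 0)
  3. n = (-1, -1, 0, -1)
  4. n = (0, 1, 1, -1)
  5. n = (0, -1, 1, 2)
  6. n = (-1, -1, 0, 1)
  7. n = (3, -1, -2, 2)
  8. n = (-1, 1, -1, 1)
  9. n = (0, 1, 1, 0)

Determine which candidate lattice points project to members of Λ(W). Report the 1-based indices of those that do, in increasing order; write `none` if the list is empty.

With ζ = e^{iπ/4} the internal vectors are ζ^0,ζ^3,ζ^6,ζ^9.
#1 (1, 0, -1, 1): internal (1.707107, 1.707107); octagon support 2.414214 vs apothem 1.2 → ∉ W
#2 (1, 1, 0, 0): internal (0.292893, 0.707107); octagon support 0.707107 vs apothem 1.2 → ∈ W
#3 (-1, -1, 0, -1): internal (-1.000000, -1.414214); octagon support 1.707107 vs apothem 1.2 → ∉ W
#4 (0, 1, 1, -1): internal (-1.414214, -1.000000); octagon support 1.707107 vs apothem 1.2 → ∉ W
#5 (0, -1, 1, 2): internal (2.121320, -0.292893); octagon support 2.121320 vs apothem 1.2 → ∉ W
#6 (-1, -1, 0, 1): internal (0.414214, 0.000000); octagon support 0.414214 vs apothem 1.2 → ∈ W
#7 (3, -1, -2, 2): internal (5.121320, 2.707107); octagon support 5.535534 vs apothem 1.2 → ∉ W
#8 (-1, 1, -1, 1): internal (-1.000000, 2.414214); octagon support 2.414214 vs apothem 1.2 → ∉ W
#9 (0, 1, 1, 0): internal (-0.707107, -0.292893); octagon support 0.707107 vs apothem 1.2 → ∈ W

2, 6, 9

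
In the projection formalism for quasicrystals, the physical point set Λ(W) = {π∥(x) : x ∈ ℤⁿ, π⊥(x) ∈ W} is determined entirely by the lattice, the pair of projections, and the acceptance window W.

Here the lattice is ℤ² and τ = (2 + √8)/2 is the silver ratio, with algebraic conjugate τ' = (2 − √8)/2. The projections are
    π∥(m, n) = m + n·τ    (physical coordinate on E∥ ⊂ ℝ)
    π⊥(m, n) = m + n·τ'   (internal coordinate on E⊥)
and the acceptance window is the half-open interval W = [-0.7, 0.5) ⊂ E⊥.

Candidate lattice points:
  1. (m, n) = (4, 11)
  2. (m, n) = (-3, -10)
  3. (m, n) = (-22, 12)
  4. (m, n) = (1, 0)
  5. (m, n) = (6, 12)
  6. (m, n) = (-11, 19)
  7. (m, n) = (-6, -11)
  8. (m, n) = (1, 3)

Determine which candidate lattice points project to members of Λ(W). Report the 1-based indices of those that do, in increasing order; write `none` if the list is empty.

Numerically τ ≈ 2.41421 and τ' = −1/τ ≈ -0.41421.
[1] lift (4,11): star map gives -0.55635; window check -0.7 ≤ -0.55635 < 0.5 is true → IN Λ
[2] lift (-3,-10): star map gives 1.14214; window check -0.7 ≤ 1.14214 < 0.5 is false → out
[3] lift (-22,12): star map gives -26.97056; window check -0.7 ≤ -26.97056 < 0.5 is false → out
[4] lift (1,0): star map gives 1.00000; window check -0.7 ≤ 1.00000 < 0.5 is false → out
[5] lift (6,12): star map gives 1.02944; window check -0.7 ≤ 1.02944 < 0.5 is false → out
[6] lift (-11,19): star map gives -18.87006; window check -0.7 ≤ -18.87006 < 0.5 is false → out
[7] lift (-6,-11): star map gives -1.44365; window check -0.7 ≤ -1.44365 < 0.5 is false → out
[8] lift (1,3): star map gives -0.24264; window check -0.7 ≤ -0.24264 < 0.5 is true → IN Λ

1, 8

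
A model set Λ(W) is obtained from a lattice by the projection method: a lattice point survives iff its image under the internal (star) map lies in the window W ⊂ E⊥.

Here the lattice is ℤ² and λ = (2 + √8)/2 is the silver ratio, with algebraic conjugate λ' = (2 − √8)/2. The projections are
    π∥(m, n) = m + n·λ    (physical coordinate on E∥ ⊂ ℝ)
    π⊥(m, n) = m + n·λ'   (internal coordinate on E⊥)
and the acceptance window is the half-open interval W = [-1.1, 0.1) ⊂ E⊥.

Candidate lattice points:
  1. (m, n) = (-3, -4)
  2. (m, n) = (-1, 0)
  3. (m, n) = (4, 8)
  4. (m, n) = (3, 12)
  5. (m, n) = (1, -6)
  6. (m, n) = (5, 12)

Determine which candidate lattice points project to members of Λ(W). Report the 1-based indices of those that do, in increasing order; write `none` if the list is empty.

Numerically λ ≈ 2.4142 and λ' = −1/λ ≈ -0.4142.
candidate 1: (m,n)=(-3,-4) → π∥ = -3-4·λ ≈ -12.6569, π⊥ = -3-4·λ' ≈ -1.3431 ∉ [-1.1, 0.1) ⇒ out
candidate 2: (m,n)=(-1,0) → π∥ = -1+0·λ ≈ -1.0000, π⊥ = -1+0·λ' ≈ -1.0000 ∈ [-1.1, 0.1) ⇒ IN Λ
candidate 3: (m,n)=(4,8) → π∥ = 4+8·λ ≈ 23.3137, π⊥ = 4+8·λ' ≈ 0.6863 ∉ [-1.1, 0.1) ⇒ out
candidate 4: (m,n)=(3,12) → π∥ = 3+12·λ ≈ 31.9706, π⊥ = 3+12·λ' ≈ -1.9706 ∉ [-1.1, 0.1) ⇒ out
candidate 5: (m,n)=(1,-6) → π∥ = 1-6·λ ≈ -13.4853, π⊥ = 1-6·λ' ≈ 3.4853 ∉ [-1.1, 0.1) ⇒ out
candidate 6: (m,n)=(5,12) → π∥ = 5+12·λ ≈ 33.9706, π⊥ = 5+12·λ' ≈ 0.0294 ∈ [-1.1, 0.1) ⇒ IN Λ

2, 6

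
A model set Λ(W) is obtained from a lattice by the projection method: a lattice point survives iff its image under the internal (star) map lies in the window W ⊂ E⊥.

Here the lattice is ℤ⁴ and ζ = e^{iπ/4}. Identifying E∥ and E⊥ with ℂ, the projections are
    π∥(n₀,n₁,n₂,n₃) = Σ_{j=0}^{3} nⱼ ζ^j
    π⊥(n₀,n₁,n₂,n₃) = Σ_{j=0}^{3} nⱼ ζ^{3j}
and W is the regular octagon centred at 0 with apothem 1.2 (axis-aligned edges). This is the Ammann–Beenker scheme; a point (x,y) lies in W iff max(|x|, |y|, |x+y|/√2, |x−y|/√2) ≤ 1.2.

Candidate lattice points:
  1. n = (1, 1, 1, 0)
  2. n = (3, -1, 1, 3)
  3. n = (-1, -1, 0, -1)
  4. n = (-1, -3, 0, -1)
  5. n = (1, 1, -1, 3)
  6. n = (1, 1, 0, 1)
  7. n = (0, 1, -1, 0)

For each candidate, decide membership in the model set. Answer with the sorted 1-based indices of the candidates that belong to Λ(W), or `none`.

1

Internal map: ζ^{3j} for j=0..3 gives (1,0), (−√2/2,√2/2), (0,−1), (√2/2,√2/2).
candidate 1: n = (1, 1, 1, 0) → π⊥ ≈ (+0.292893, -0.292893); max(|x|,|y|,|x±y|/√2) = 0.414214 ≤ 1.2 ⇒ ∈ W
candidate 2: n = (3, -1, 1, 3) → π⊥ ≈ (+5.828427, +0.414214); max(|x|,|y|,|x±y|/√2) = 5.828427 > 1.2 ⇒ ∉ W
candidate 3: n = (-1, -1, 0, -1) → π⊥ ≈ (-1.000000, -1.414214); max(|x|,|y|,|x±y|/√2) = 1.707107 > 1.2 ⇒ ∉ W
candidate 4: n = (-1, -3, 0, -1) → π⊥ ≈ (+0.414214, -2.828427); max(|x|,|y|,|x±y|/√2) = 2.828427 > 1.2 ⇒ ∉ W
candidate 5: n = (1, 1, -1, 3) → π⊥ ≈ (+2.414214, +3.828427); max(|x|,|y|,|x±y|/√2) = 4.414214 > 1.2 ⇒ ∉ W
candidate 6: n = (1, 1, 0, 1) → π⊥ ≈ (+1.000000, +1.414214); max(|x|,|y|,|x±y|/√2) = 1.707107 > 1.2 ⇒ ∉ W
candidate 7: n = (0, 1, -1, 0) → π⊥ ≈ (-0.707107, +1.707107); max(|x|,|y|,|x±y|/√2) = 1.707107 > 1.2 ⇒ ∉ W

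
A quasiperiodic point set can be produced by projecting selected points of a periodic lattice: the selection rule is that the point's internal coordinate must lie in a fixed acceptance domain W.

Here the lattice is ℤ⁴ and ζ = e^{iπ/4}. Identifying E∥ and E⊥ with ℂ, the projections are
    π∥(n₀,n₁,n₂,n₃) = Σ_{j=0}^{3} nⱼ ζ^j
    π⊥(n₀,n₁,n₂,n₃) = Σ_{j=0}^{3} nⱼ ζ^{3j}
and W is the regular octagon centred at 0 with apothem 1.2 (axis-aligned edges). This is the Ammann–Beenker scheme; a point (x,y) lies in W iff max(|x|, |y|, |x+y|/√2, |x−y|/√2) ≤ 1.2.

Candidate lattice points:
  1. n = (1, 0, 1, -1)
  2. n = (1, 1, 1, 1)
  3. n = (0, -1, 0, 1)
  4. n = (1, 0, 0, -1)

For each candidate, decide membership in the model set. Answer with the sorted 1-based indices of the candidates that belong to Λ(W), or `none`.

Internal map: ζ^{3j} for j=0..3 gives (1,0), (−√2/2,√2/2), (0,−1), (√2/2,√2/2).
#1 (1, 0, 1, -1): internal (0.2929, -1.7071); octagon support 1.7071 vs apothem 1.2 → ∉ W
#2 (1, 1, 1, 1): internal (1.0000, 0.4142); octagon support 1.0000 vs apothem 1.2 → ∈ W
#3 (0, -1, 0, 1): internal (1.4142, 0.0000); octagon support 1.4142 vs apothem 1.2 → ∉ W
#4 (1, 0, 0, -1): internal (0.2929, -0.7071); octagon support 0.7071 vs apothem 1.2 → ∈ W

2, 4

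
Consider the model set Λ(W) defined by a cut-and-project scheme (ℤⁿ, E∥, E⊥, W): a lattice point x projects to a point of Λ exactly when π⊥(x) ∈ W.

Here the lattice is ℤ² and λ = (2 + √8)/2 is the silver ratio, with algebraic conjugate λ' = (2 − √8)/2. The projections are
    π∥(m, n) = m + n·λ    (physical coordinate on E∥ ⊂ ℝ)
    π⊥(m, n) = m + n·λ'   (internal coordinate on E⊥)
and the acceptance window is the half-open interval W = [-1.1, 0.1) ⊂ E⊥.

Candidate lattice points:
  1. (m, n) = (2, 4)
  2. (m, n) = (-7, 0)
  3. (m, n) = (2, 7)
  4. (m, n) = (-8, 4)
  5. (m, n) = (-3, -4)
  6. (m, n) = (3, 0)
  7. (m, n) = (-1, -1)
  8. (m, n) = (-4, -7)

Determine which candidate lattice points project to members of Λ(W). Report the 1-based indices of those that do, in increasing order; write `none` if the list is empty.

Compute λ' = (2−√8)/2 = -0.4142, so π⊥(m,n) = m -0.4142·n.
#1 (2,4): internal coord 2 + (4)·λ' = +0.3431; +0.3431 ∉ [-1.1, 0.1) → out
#2 (-7,0): internal coord -7 + (0)·λ' = -7.0000; -7.0000 ∉ [-1.1, 0.1) → out
#3 (2,7): internal coord 2 + (7)·λ' = -0.8995; -0.8995 ∈ [-1.1, 0.1) → IN Λ
#4 (-8,4): internal coord -8 + (4)·λ' = -9.6569; -9.6569 ∉ [-1.1, 0.1) → out
#5 (-3,-4): internal coord -3 + (-4)·λ' = -1.3431; -1.3431 ∉ [-1.1, 0.1) → out
#6 (3,0): internal coord 3 + (0)·λ' = +3.0000; +3.0000 ∉ [-1.1, 0.1) → out
#7 (-1,-1): internal coord -1 + (-1)·λ' = -0.5858; -0.5858 ∈ [-1.1, 0.1) → IN Λ
#8 (-4,-7): internal coord -4 + (-7)·λ' = -1.1005; -1.1005 ∉ [-1.1, 0.1) → out

3, 7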